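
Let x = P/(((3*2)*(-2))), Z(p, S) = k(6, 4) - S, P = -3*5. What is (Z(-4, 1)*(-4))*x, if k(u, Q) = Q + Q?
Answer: -35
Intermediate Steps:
P = -15
k(u, Q) = 2*Q
Z(p, S) = 8 - S (Z(p, S) = 2*4 - S = 8 - S)
x = 5/4 (x = -15/((3*2)*(-2)) = -15/(6*(-2)) = -15/(-12) = -15*(-1/12) = 5/4 ≈ 1.2500)
(Z(-4, 1)*(-4))*x = ((8 - 1*1)*(-4))*(5/4) = ((8 - 1)*(-4))*(5/4) = (7*(-4))*(5/4) = -28*5/4 = -35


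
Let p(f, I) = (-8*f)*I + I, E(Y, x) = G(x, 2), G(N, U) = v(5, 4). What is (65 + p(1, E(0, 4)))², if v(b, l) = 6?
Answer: 529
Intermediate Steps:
G(N, U) = 6
E(Y, x) = 6
p(f, I) = I - 8*I*f (p(f, I) = -8*I*f + I = I - 8*I*f)
(65 + p(1, E(0, 4)))² = (65 + 6*(1 - 8*1))² = (65 + 6*(1 - 8))² = (65 + 6*(-7))² = (65 - 42)² = 23² = 529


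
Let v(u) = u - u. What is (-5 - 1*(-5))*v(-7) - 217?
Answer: -217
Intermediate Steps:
v(u) = 0
(-5 - 1*(-5))*v(-7) - 217 = (-5 - 1*(-5))*0 - 217 = (-5 + 5)*0 - 217 = 0*0 - 217 = 0 - 217 = -217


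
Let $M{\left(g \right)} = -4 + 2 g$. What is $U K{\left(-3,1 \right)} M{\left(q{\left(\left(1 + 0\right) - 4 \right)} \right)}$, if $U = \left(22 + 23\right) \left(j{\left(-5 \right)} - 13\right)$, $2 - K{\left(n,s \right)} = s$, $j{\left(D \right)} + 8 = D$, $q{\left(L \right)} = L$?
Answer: $11700$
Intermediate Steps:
$j{\left(D \right)} = -8 + D$
$K{\left(n,s \right)} = 2 - s$
$U = -1170$ ($U = \left(22 + 23\right) \left(\left(-8 - 5\right) - 13\right) = 45 \left(-13 - 13\right) = 45 \left(-26\right) = -1170$)
$U K{\left(-3,1 \right)} M{\left(q{\left(\left(1 + 0\right) - 4 \right)} \right)} = - 1170 \left(2 - 1\right) \left(-4 + 2 \left(\left(1 + 0\right) - 4\right)\right) = - 1170 \left(2 - 1\right) \left(-4 + 2 \left(1 - 4\right)\right) = \left(-1170\right) 1 \left(-4 + 2 \left(-3\right)\right) = - 1170 \left(-4 - 6\right) = \left(-1170\right) \left(-10\right) = 11700$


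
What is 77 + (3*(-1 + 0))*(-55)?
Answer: 242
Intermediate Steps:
77 + (3*(-1 + 0))*(-55) = 77 + (3*(-1))*(-55) = 77 - 3*(-55) = 77 + 165 = 242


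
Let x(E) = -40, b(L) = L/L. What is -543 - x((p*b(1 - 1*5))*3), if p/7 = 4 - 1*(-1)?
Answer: -503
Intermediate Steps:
p = 35 (p = 7*(4 - 1*(-1)) = 7*(4 + 1) = 7*5 = 35)
b(L) = 1
-543 - x((p*b(1 - 1*5))*3) = -543 - 1*(-40) = -543 + 40 = -503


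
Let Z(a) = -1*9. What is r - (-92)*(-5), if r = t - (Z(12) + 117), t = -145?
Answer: -713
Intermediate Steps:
Z(a) = -9
r = -253 (r = -145 - (-9 + 117) = -145 - 1*108 = -145 - 108 = -253)
r - (-92)*(-5) = -253 - (-92)*(-5) = -253 - 1*460 = -253 - 460 = -713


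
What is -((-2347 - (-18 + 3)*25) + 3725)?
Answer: -1753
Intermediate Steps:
-((-2347 - (-18 + 3)*25) + 3725) = -((-2347 - (-15)*25) + 3725) = -((-2347 - 1*(-375)) + 3725) = -((-2347 + 375) + 3725) = -(-1972 + 3725) = -1*1753 = -1753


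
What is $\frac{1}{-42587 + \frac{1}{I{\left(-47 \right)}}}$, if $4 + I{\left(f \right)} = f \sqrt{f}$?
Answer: $\frac{- 47 \sqrt{47} + 4 i}{- 170349 i + 2001589 \sqrt{47}} \approx -2.3481 \cdot 10^{-5} - 1.7111 \cdot 10^{-12} i$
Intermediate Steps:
$I{\left(f \right)} = -4 + f^{\frac{3}{2}}$ ($I{\left(f \right)} = -4 + f \sqrt{f} = -4 + f^{\frac{3}{2}}$)
$\frac{1}{-42587 + \frac{1}{I{\left(-47 \right)}}} = \frac{1}{-42587 + \frac{1}{-4 + \left(-47\right)^{\frac{3}{2}}}} = \frac{1}{-42587 + \frac{1}{-4 - 47 i \sqrt{47}}}$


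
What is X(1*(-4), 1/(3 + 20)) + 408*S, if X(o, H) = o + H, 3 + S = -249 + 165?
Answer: -816499/23 ≈ -35500.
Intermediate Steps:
S = -87 (S = -3 + (-249 + 165) = -3 - 84 = -87)
X(o, H) = H + o
X(1*(-4), 1/(3 + 20)) + 408*S = (1/(3 + 20) + 1*(-4)) + 408*(-87) = (1/23 - 4) - 35496 = -91/23 - 35496 = -816499/23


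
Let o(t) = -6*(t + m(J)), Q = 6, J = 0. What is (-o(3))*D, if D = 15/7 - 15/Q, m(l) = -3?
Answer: 0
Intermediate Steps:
o(t) = 18 - 6*t (o(t) = -6*(t - 3) = -6*(-3 + t) = 18 - 6*t)
D = -5/14 (D = 15/7 - 15/6 = 15*(1/7) - 15*1/6 = 15/7 - 5/2 = -5/14 ≈ -0.35714)
(-o(3))*D = -(18 - 6*3)*(-5/14) = -(18 - 18)*(-5/14) = -1*0*(-5/14) = 0*(-5/14) = 0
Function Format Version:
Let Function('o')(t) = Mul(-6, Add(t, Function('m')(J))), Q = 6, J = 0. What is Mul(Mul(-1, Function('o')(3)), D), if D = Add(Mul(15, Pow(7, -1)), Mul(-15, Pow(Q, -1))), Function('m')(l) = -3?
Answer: 0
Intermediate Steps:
Function('o')(t) = Add(18, Mul(-6, t)) (Function('o')(t) = Mul(-6, Add(t, -3)) = Mul(-6, Add(-3, t)) = Add(18, Mul(-6, t)))
D = Rational(-5, 14) (D = Add(Mul(15, Pow(7, -1)), Mul(-15, Pow(6, -1))) = Add(Mul(15, Rational(1, 7)), Mul(-15, Rational(1, 6))) = Add(Rational(15, 7), Rational(-5, 2)) = Rational(-5, 14) ≈ -0.35714)
Mul(Mul(-1, Function('o')(3)), D) = Mul(Mul(-1, Add(18, Mul(-6, 3))), Rational(-5, 14)) = Mul(Mul(-1, Add(18, -18)), Rational(-5, 14)) = Mul(Mul(-1, 0), Rational(-5, 14)) = Mul(0, Rational(-5, 14)) = 0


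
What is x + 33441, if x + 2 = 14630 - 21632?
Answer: 26437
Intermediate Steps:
x = -7004 (x = -2 + (14630 - 21632) = -2 - 7002 = -7004)
x + 33441 = -7004 + 33441 = 26437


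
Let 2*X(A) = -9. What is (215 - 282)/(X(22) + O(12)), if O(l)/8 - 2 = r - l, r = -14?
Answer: 134/393 ≈ 0.34097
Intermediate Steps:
O(l) = -96 - 8*l (O(l) = 16 + 8*(-14 - l) = 16 + (-112 - 8*l) = -96 - 8*l)
X(A) = -9/2 (X(A) = (½)*(-9) = -9/2)
(215 - 282)/(X(22) + O(12)) = (215 - 282)/(-9/2 + (-96 - 8*12)) = -67/(-9/2 + (-96 - 96)) = -67/(-9/2 - 192) = -67/(-393/2) = -67*(-2/393) = 134/393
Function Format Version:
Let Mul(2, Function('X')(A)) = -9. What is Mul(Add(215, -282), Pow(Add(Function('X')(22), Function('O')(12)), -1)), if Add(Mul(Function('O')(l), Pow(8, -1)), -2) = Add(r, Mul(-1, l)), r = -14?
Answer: Rational(134, 393) ≈ 0.34097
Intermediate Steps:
Function('O')(l) = Add(-96, Mul(-8, l)) (Function('O')(l) = Add(16, Mul(8, Add(-14, Mul(-1, l)))) = Add(16, Add(-112, Mul(-8, l))) = Add(-96, Mul(-8, l)))
Function('X')(A) = Rational(-9, 2) (Function('X')(A) = Mul(Rational(1, 2), -9) = Rational(-9, 2))
Mul(Add(215, -282), Pow(Add(Function('X')(22), Function('O')(12)), -1)) = Mul(Add(215, -282), Pow(Add(Rational(-9, 2), Add(-96, Mul(-8, 12))), -1)) = Mul(-67, Pow(Add(Rational(-9, 2), Add(-96, -96)), -1)) = Mul(-67, Pow(Add(Rational(-9, 2), -192), -1)) = Mul(-67, Pow(Rational(-393, 2), -1)) = Mul(-67, Rational(-2, 393)) = Rational(134, 393)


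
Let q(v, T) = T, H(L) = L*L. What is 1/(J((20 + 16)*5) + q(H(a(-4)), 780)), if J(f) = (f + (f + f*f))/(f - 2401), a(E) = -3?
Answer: 2221/1699620 ≈ 0.0013068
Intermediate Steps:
H(L) = L²
J(f) = (f² + 2*f)/(-2401 + f) (J(f) = (f + (f + f²))/(-2401 + f) = (f² + 2*f)/(-2401 + f))
1/(J((20 + 16)*5) + q(H(a(-4)), 780)) = 1/(((20 + 16)*5)*(2 + (20 + 16)*5)/(-2401 + (20 + 16)*5) + 780) = 1/((36*5)*(2 + 36*5)/(-2401 + 36*5) + 780) = 1/(180*(2 + 180)/(-2401 + 180) + 780) = 1/(180*182/(-2221) + 780) = 1/(180*(-1/2221)*182 + 780) = 1/(-32760/2221 + 780) = 1/(1699620/2221) = 2221/1699620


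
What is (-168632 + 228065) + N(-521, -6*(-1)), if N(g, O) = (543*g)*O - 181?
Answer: -1638166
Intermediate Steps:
N(g, O) = -181 + 543*O*g (N(g, O) = 543*O*g - 181 = -181 + 543*O*g)
(-168632 + 228065) + N(-521, -6*(-1)) = (-168632 + 228065) + (-181 + 543*(-6*(-1))*(-521)) = 59433 + (-181 + 543*6*(-521)) = 59433 + (-181 - 1697418) = 59433 - 1697599 = -1638166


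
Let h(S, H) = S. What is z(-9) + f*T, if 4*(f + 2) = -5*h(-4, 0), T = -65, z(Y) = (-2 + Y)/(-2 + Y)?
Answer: -194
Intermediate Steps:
z(Y) = 1
f = 3 (f = -2 + (-5*(-4))/4 = -2 + (1/4)*20 = -2 + 5 = 3)
z(-9) + f*T = 1 + 3*(-65) = 1 - 195 = -194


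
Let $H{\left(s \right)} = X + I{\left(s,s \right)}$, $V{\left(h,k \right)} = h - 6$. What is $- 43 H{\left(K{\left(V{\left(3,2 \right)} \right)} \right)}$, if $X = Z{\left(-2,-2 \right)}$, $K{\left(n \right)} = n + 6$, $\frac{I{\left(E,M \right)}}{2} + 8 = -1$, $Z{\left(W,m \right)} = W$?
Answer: $860$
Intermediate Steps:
$V{\left(h,k \right)} = -6 + h$ ($V{\left(h,k \right)} = h - 6 = -6 + h$)
$I{\left(E,M \right)} = -18$ ($I{\left(E,M \right)} = -16 + 2 \left(-1\right) = -16 - 2 = -18$)
$K{\left(n \right)} = 6 + n$
$X = -2$
$H{\left(s \right)} = -20$ ($H{\left(s \right)} = -2 - 18 = -20$)
$- 43 H{\left(K{\left(V{\left(3,2 \right)} \right)} \right)} = \left(-43\right) \left(-20\right) = 860$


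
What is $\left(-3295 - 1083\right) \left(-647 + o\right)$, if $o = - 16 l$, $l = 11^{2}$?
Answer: $11308374$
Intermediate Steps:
$l = 121$
$o = -1936$ ($o = \left(-16\right) 121 = -1936$)
$\left(-3295 - 1083\right) \left(-647 + o\right) = \left(-3295 - 1083\right) \left(-647 - 1936\right) = \left(-4378\right) \left(-2583\right) = 11308374$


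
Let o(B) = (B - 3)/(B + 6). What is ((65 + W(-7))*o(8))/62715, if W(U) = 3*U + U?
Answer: 1/4746 ≈ 0.00021070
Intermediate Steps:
o(B) = (-3 + B)/(6 + B)
W(U) = 4*U
((65 + W(-7))*o(8))/62715 = ((65 + 4*(-7))*((-3 + 8)/(6 + 8)))/62715 = ((65 - 28)*(5/14))*(1/62715) = (37*((1/14)*5))*(1/62715) = (37*(5/14))*(1/62715) = (185/14)*(1/62715) = 1/4746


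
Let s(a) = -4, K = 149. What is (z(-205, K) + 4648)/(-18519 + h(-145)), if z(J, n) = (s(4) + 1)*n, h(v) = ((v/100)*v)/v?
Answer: -84020/370409 ≈ -0.22683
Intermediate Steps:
h(v) = v/100 (h(v) = ((v*(1/100))*v)/v = ((v/100)*v)/v = (v²/100)/v = v/100)
z(J, n) = -3*n (z(J, n) = (-4 + 1)*n = -3*n)
(z(-205, K) + 4648)/(-18519 + h(-145)) = (-3*149 + 4648)/(-18519 + (1/100)*(-145)) = (-447 + 4648)/(-18519 - 29/20) = 4201/(-370409/20) = 4201*(-20/370409) = -84020/370409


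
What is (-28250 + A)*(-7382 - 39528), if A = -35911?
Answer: 3009792510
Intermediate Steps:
(-28250 + A)*(-7382 - 39528) = (-28250 - 35911)*(-7382 - 39528) = -64161*(-46910) = 3009792510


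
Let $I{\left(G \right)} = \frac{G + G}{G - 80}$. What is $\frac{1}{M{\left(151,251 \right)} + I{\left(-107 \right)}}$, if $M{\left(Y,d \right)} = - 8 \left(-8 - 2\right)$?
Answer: $\frac{187}{15174} \approx 0.012324$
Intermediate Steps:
$M{\left(Y,d \right)} = 80$ ($M{\left(Y,d \right)} = \left(-8\right) \left(-10\right) = 80$)
$I{\left(G \right)} = \frac{2 G}{-80 + G}$
$\frac{1}{M{\left(151,251 \right)} + I{\left(-107 \right)}} = \frac{1}{80 + 2 \left(-107\right) \frac{1}{-80 - 107}} = \frac{1}{80 + 2 \left(-107\right) \frac{1}{-187}} = \frac{1}{80 + 2 \left(-107\right) \left(- \frac{1}{187}\right)} = \frac{1}{80 + \frac{214}{187}} = \frac{1}{\frac{15174}{187}} = \frac{187}{15174}$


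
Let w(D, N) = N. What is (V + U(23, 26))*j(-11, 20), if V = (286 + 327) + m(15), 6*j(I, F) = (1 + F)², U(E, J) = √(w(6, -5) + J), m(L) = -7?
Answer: 44541 + 147*√21/2 ≈ 44878.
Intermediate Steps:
U(E, J) = √(-5 + J)
j(I, F) = (1 + F)²/6
V = 606 (V = (286 + 327) - 7 = 613 - 7 = 606)
(V + U(23, 26))*j(-11, 20) = (606 + √(-5 + 26))*((1 + 20)²/6) = (606 + √21)*((⅙)*21²) = (606 + √21)*((⅙)*441) = (606 + √21)*(147/2) = 44541 + 147*√21/2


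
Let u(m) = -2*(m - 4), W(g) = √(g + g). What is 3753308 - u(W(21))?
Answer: 3753300 + 2*√42 ≈ 3.7533e+6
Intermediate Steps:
W(g) = √2*√g (W(g) = √(2*g) = √2*√g)
u(m) = 8 - 2*m (u(m) = -2*(-4 + m) = 8 - 2*m)
3753308 - u(W(21)) = 3753308 - (8 - 2*√2*√21) = 3753308 - (8 - 2*√42) = 3753308 + (-8 + 2*√42) = 3753300 + 2*√42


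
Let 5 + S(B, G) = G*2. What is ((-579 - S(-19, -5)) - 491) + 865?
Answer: -190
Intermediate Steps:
S(B, G) = -5 + 2*G (S(B, G) = -5 + G*2 = -5 + 2*G)
((-579 - S(-19, -5)) - 491) + 865 = ((-579 - (-5 + 2*(-5))) - 491) + 865 = ((-579 - (-5 - 10)) - 491) + 865 = ((-579 - 1*(-15)) - 491) + 865 = ((-579 + 15) - 491) + 865 = (-564 - 491) + 865 = -1055 + 865 = -190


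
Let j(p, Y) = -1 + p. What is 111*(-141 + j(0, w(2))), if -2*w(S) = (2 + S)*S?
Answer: -15762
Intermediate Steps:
w(S) = -S*(2 + S)/2 (w(S) = -(2 + S)*S/2 = -S*(2 + S)/2)
111*(-141 + j(0, w(2))) = 111*(-141 + (-1 + 0)) = 111*(-141 - 1) = 111*(-142) = -15762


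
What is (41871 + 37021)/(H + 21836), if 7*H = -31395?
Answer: 78892/17351 ≈ 4.5468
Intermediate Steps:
H = -4485 (H = (⅐)*(-31395) = -4485)
(41871 + 37021)/(H + 21836) = (41871 + 37021)/(-4485 + 21836) = 78892/17351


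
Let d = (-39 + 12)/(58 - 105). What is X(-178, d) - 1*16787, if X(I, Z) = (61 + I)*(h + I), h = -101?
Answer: 15856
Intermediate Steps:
d = 27/47 (d = -27/(-47) = -27*(-1/47) = 27/47 ≈ 0.57447)
X(I, Z) = (-101 + I)*(61 + I) (X(I, Z) = (61 + I)*(-101 + I) = (-101 + I)*(61 + I))
X(-178, d) - 1*16787 = (-6161 + (-178)² - 40*(-178)) - 1*16787 = (-6161 + 31684 + 7120) - 16787 = 32643 - 16787 = 15856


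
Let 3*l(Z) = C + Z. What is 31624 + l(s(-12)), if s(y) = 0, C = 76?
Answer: 94948/3 ≈ 31649.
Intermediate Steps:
l(Z) = 76/3 + Z/3 (l(Z) = (76 + Z)/3 = 76/3 + Z/3)
31624 + l(s(-12)) = 31624 + (76/3 + (⅓)*0) = 31624 + (76/3 + 0) = 31624 + 76/3 = 94948/3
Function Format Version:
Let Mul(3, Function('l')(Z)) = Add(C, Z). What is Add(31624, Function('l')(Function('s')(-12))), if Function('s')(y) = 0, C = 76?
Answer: Rational(94948, 3) ≈ 31649.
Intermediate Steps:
Function('l')(Z) = Add(Rational(76, 3), Mul(Rational(1, 3), Z)) (Function('l')(Z) = Mul(Rational(1, 3), Add(76, Z)) = Add(Rational(76, 3), Mul(Rational(1, 3), Z)))
Add(31624, Function('l')(Function('s')(-12))) = Add(31624, Add(Rational(76, 3), Mul(Rational(1, 3), 0))) = Add(31624, Add(Rational(76, 3), 0)) = Add(31624, Rational(76, 3)) = Rational(94948, 3)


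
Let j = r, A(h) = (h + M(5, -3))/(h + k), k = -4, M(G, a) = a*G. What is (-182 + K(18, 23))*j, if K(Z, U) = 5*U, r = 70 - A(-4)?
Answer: -36247/8 ≈ -4530.9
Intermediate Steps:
M(G, a) = G*a
A(h) = (-15 + h)/(-4 + h) (A(h) = (h + 5*(-3))/(h - 4) = (h - 15)/(-4 + h) = (-15 + h)/(-4 + h))
r = 541/8 (r = 70 - (-15 - 4)/(-4 - 4) = 70 - (-19)/(-8) = 70 - (-1)*(-19)/8 = 70 - 1*19/8 = 70 - 19/8 = 541/8 ≈ 67.625)
j = 541/8 ≈ 67.625
(-182 + K(18, 23))*j = (-182 + 5*23)*(541/8) = (-182 + 115)*(541/8) = -67*541/8 = -36247/8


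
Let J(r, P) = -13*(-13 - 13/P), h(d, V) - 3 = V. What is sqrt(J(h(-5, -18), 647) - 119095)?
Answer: I*sqrt(49783384591)/647 ≈ 344.86*I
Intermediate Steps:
h(d, V) = 3 + V
J(r, P) = 169 + 169/P
sqrt(J(h(-5, -18), 647) - 119095) = sqrt((169 + 169/647) - 119095) = sqrt(109512/647 - 119095) = sqrt(-76944953/647) = I*sqrt(49783384591)/647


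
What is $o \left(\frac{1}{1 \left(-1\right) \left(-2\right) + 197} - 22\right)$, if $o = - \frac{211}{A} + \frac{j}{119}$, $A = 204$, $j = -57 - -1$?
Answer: $\frac{447913}{13532} \approx 33.1$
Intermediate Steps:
$j = -56$ ($j = -57 + 1 = -56$)
$o = - \frac{307}{204}$ ($o = - \frac{211}{204} - \frac{56}{119} = \left(-211\right) \frac{1}{204} - \frac{8}{17} = - \frac{211}{204} - \frac{8}{17} = - \frac{307}{204} \approx -1.5049$)
$o \left(\frac{1}{1 \left(-1\right) \left(-2\right) + 197} - 22\right) = - \frac{307 \left(\frac{1}{1 \left(-1\right) \left(-2\right) + 197} - 22\right)}{204} = - \frac{307 \left(\frac{1}{\left(-1\right) \left(-2\right) + 197} - 22\right)}{204} = - \frac{307 \left(\frac{1}{2 + 197} - 22\right)}{204} = - \frac{307 \left(\frac{1}{199} - 22\right)}{204} = \left(- \frac{307}{204}\right) \left(- \frac{4377}{199}\right) = \frac{447913}{13532}$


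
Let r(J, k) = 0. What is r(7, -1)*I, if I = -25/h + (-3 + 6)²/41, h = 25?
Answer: 0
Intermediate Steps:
I = -32/41 (I = -25/25 + (-3 + 6)²/41 = -25*1/25 + 3²*(1/41) = -1 + 9*(1/41) = -1 + 9/41 = -32/41 ≈ -0.78049)
r(7, -1)*I = 0*(-32/41) = 0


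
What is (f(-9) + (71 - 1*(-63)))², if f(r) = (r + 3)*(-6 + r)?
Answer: 50176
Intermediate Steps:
f(r) = (-6 + r)*(3 + r) (f(r) = (3 + r)*(-6 + r) = (-6 + r)*(3 + r))
(f(-9) + (71 - 1*(-63)))² = ((-18 + (-9)² - 3*(-9)) + (71 - 1*(-63)))² = ((-18 + 81 + 27) + (71 + 63))² = (90 + 134)² = 224² = 50176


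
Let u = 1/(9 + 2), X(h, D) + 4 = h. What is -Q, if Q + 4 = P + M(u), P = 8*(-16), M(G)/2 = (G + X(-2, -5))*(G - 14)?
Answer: -3918/121 ≈ -32.380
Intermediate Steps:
X(h, D) = -4 + h
u = 1/11 ≈ 0.090909
M(G) = 2*(-14 + G)*(-6 + G) (M(G) = 2*((G + (-4 - 2))*(G - 14)) = 2*((G - 6)*(-14 + G)) = 2*((-6 + G)*(-14 + G)) = 2*((-14 + G)*(-6 + G)) = 2*(-14 + G)*(-6 + G))
P = -128
Q = 3918/121 (Q = -4 + (-128 + (168 - 40*1/11 + 2*(1/11)²)) = -4 + (-128 + (168 - 40/11 + 2*(1/121))) = -4 + (-128 + (168 - 40/11 + 2/121)) = -4 + (-128 + 19890/121) = -4 + 4402/121 = 3918/121 ≈ 32.380)
-Q = -1*3918/121 = -3918/121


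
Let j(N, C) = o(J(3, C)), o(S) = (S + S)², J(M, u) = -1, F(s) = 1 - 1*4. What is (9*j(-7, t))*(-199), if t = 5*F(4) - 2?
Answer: -7164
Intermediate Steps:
F(s) = -3 (F(s) = 1 - 4 = -3)
t = -17 (t = 5*(-3) - 2 = -15 - 2 = -17)
o(S) = 4*S² (o(S) = (2*S)² = 4*S²)
j(N, C) = 4 (j(N, C) = 4*(-1)² = 4*1 = 4)
(9*j(-7, t))*(-199) = (9*4)*(-199) = 36*(-199) = -7164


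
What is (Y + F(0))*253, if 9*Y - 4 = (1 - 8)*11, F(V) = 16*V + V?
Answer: -18469/9 ≈ -2052.1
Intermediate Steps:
F(V) = 17*V
Y = -73/9 (Y = 4/9 + ((1 - 8)*11)/9 = 4/9 + (-7*11)/9 = 4/9 + (⅑)*(-77) = 4/9 - 77/9 = -73/9 ≈ -8.1111)
(Y + F(0))*253 = (-73/9 + 17*0)*253 = (-73/9 + 0)*253 = -73/9*253 = -18469/9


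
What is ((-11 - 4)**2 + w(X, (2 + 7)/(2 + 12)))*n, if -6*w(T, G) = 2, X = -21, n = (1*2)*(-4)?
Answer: -5392/3 ≈ -1797.3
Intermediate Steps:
n = -8 (n = 2*(-4) = -8)
w(T, G) = -1/3 (w(T, G) = -1/6*2 = -1/3)
((-11 - 4)**2 + w(X, (2 + 7)/(2 + 12)))*n = ((-11 - 4)**2 - 1/3)*(-8) = ((-15)**2 - 1/3)*(-8) = (225 - 1/3)*(-8) = (674/3)*(-8) = -5392/3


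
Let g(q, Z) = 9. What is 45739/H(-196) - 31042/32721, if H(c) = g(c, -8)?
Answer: 498782147/98163 ≈ 5081.2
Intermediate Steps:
H(c) = 9
45739/H(-196) - 31042/32721 = 45739/9 - 31042/32721 = 498782147/98163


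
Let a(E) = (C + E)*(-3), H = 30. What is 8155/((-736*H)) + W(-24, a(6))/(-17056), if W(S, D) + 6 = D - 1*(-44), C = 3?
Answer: -870841/2353728 ≈ -0.36998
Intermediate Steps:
a(E) = -9 - 3*E (a(E) = (3 + E)*(-3) = -9 - 3*E)
W(S, D) = 38 + D (W(S, D) = -6 + (D - 1*(-44)) = -6 + (D + 44) = -6 + (44 + D) = 38 + D)
8155/((-736*H)) + W(-24, a(6))/(-17056) = 8155/((-736*30)) + (38 + (-9 - 3*6))/(-17056) = 8155/(-22080) + (38 + (-9 - 18))*(-1/17056) = 8155*(-1/22080) + (38 - 27)*(-1/17056) = -1631/4416 + 11*(-1/17056) = -1631/4416 - 11/17056 = -870841/2353728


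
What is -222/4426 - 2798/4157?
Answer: -6653401/9199441 ≈ -0.72324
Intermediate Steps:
-222/4426 - 2798/4157 = -222*1/4426 - 2798*1/4157 = -111/2213 - 2798/4157 = -6653401/9199441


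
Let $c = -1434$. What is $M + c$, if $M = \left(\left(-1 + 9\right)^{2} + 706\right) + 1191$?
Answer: $527$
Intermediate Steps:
$M = 1961$ ($M = \left(8^{2} + 706\right) + 1191 = \left(64 + 706\right) + 1191 = 770 + 1191 = 1961$)
$M + c = 1961 - 1434 = 527$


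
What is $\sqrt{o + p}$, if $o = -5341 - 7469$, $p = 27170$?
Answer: $2 \sqrt{3590} \approx 119.83$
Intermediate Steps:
$o = -12810$
$\sqrt{o + p} = \sqrt{-12810 + 27170} = \sqrt{14360} = 2 \sqrt{3590}$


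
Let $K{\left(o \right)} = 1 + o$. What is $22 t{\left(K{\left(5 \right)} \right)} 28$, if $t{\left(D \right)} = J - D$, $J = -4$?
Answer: $-6160$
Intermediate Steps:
$t{\left(D \right)} = -4 - D$
$22 t{\left(K{\left(5 \right)} \right)} 28 = 22 \left(-4 - \left(1 + 5\right)\right) 28 = 22 \left(-4 - 6\right) 28 = 22 \left(-10\right) 28 = \left(-220\right) 28 = -6160$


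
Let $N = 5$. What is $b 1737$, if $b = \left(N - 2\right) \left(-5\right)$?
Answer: $-26055$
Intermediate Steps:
$b = -15$ ($b = \left(5 - 2\right) \left(-5\right) = 3 \left(-5\right) = -15$)
$b 1737 = \left(-15\right) 1737 = -26055$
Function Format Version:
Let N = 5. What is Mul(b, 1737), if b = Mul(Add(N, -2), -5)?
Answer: -26055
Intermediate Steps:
b = -15 (b = Mul(Add(5, -2), -5) = Mul(3, -5) = -15)
Mul(b, 1737) = Mul(-15, 1737) = -26055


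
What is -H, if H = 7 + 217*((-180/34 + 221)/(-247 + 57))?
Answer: 40691/170 ≈ 239.36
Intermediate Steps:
H = -40691/170 (H = 7 + 217*((-180*1/34 + 221)/(-190)) = 7 + 217*((-90/17 + 221)*(-1/190)) = 7 + 217*((3667/17)*(-1/190)) = 7 + 217*(-193/170) = 7 - 41881/170 = -40691/170 ≈ -239.36)
-H = -1*(-40691/170) = 40691/170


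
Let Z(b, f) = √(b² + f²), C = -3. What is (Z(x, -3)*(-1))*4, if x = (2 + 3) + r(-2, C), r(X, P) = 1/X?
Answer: -6*√13 ≈ -21.633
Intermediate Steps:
x = 9/2 (x = (2 + 3) + 1/(-2) = 5 - ½ = 9/2 ≈ 4.5000)
(Z(x, -3)*(-1))*4 = (√((9/2)² + (-3)²)*(-1))*4 = (√(81/4 + 9)*(-1))*4 = (√(117/4)*(-1))*4 = ((3*√13/2)*(-1))*4 = -3*√13/2*4 = -6*√13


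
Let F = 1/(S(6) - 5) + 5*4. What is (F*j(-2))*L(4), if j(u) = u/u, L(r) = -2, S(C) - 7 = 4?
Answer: -121/3 ≈ -40.333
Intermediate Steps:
S(C) = 11 (S(C) = 7 + 4 = 11)
j(u) = 1
F = 121/6 (F = 1/(11 - 5) + 5*4 = 1/6 + 20 = ⅙ + 20 = 121/6 ≈ 20.167)
(F*j(-2))*L(4) = ((121/6)*1)*(-2) = (121/6)*(-2) = -121/3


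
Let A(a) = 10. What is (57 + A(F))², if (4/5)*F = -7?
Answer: 4489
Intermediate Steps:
F = -35/4 (F = (5/4)*(-7) = -35/4 ≈ -8.7500)
(57 + A(F))² = (57 + 10)² = 67² = 4489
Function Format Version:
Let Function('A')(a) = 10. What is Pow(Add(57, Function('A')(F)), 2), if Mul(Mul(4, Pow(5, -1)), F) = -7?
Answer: 4489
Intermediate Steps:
F = Rational(-35, 4) (F = Mul(Rational(5, 4), -7) = Rational(-35, 4) ≈ -8.7500)
Pow(Add(57, Function('A')(F)), 2) = Pow(Add(57, 10), 2) = Pow(67, 2) = 4489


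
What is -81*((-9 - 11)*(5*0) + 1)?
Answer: -81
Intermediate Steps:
-81*((-9 - 11)*(5*0) + 1) = -81*(-20*0 + 1) = -81*(0 + 1) = -81*1 = -81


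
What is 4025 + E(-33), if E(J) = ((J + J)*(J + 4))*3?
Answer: 9767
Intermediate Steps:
E(J) = 6*J*(4 + J) (E(J) = ((2*J)*(4 + J))*3 = (2*J*(4 + J))*3 = 6*J*(4 + J))
4025 + E(-33) = 4025 + 6*(-33)*(4 - 33) = 4025 + 6*(-33)*(-29) = 4025 + 5742 = 9767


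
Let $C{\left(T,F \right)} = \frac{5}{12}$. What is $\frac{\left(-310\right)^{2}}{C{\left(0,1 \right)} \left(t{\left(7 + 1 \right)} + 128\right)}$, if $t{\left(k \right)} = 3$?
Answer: $\frac{230640}{131} \approx 1760.6$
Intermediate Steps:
$C{\left(T,F \right)} = \frac{5}{12}$ ($C{\left(T,F \right)} = 5 \cdot \frac{1}{12} = \frac{5}{12}$)
$\frac{\left(-310\right)^{2}}{C{\left(0,1 \right)} \left(t{\left(7 + 1 \right)} + 128\right)} = \frac{\left(-310\right)^{2}}{\frac{5}{12} \left(3 + 128\right)} = \frac{96100}{\frac{5}{12} \cdot 131} = \frac{96100}{\frac{655}{12}} = 96100 \cdot \frac{12}{655} = \frac{230640}{131}$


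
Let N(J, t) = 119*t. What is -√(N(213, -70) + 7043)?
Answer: -3*I*√143 ≈ -35.875*I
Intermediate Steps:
-√(N(213, -70) + 7043) = -√(119*(-70) + 7043) = -√(-8330 + 7043) = -√(-1287) = -3*I*√143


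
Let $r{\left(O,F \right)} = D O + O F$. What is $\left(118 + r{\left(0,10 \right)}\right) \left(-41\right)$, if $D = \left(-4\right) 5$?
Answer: $-4838$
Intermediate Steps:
$D = -20$
$r{\left(O,F \right)} = - 20 O + F O$ ($r{\left(O,F \right)} = - 20 O + O F = - 20 O + F O$)
$\left(118 + r{\left(0,10 \right)}\right) \left(-41\right) = \left(118 + 0 \left(-20 + 10\right)\right) \left(-41\right) = \left(118 + 0 \left(-10\right)\right) \left(-41\right) = \left(118 + 0\right) \left(-41\right) = 118 \left(-41\right) = -4838$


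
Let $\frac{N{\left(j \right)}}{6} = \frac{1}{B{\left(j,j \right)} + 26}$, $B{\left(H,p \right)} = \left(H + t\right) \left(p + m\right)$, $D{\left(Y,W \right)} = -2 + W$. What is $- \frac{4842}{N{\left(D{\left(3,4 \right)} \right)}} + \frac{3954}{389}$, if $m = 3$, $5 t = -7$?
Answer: $- \frac{9099813}{389} \approx -23393.0$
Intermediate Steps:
$t = - \frac{7}{5}$ ($t = \frac{1}{5} \left(-7\right) = - \frac{7}{5} \approx -1.4$)
$B{\left(H,p \right)} = \left(3 + p\right) \left(- \frac{7}{5} + H\right)$ ($B{\left(H,p \right)} = \left(H - \frac{7}{5}\right) \left(p + 3\right) = \left(- \frac{7}{5} + H\right) \left(3 + p\right) = \left(3 + p\right) \left(- \frac{7}{5} + H\right)$)
$N{\left(j \right)} = \frac{6}{\frac{109}{5} + j^{2} + \frac{8 j}{5}}$ ($N{\left(j \right)} = \frac{6}{\left(- \frac{21}{5} + 3 j - \frac{7 j}{5} + j j\right) + 26} = \frac{6}{\left(- \frac{21}{5} + 3 j - \frac{7 j}{5} + j^{2}\right) + 26} = \frac{6}{\left(- \frac{21}{5} + j^{2} + \frac{8 j}{5}\right) + 26} = \frac{6}{\frac{109}{5} + j^{2} + \frac{8 j}{5}}$)
$- \frac{4842}{N{\left(D{\left(3,4 \right)} \right)}} + \frac{3954}{389} = - \frac{4842}{30 \frac{1}{109 + 5 \left(-2 + 4\right)^{2} + 8 \left(-2 + 4\right)}} + \frac{3954}{389} = - \frac{4842}{30 \frac{1}{109 + 5 \cdot 2^{2} + 8 \cdot 2}} + 3954 \cdot \frac{1}{389} = - \frac{4842}{30 \frac{1}{109 + 5 \cdot 4 + 16}} + \frac{3954}{389} = - \frac{4842}{30 \frac{1}{109 + 20 + 16}} + \frac{3954}{389} = - \frac{4842}{30 \cdot \frac{1}{145}} + \frac{3954}{389} = - \frac{4842}{\frac{6}{29}} + \frac{3954}{389} = \left(-4842\right) \frac{29}{6} + \frac{3954}{389} = -23403 + \frac{3954}{389} = - \frac{9099813}{389}$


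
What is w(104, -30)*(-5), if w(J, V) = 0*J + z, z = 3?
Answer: -15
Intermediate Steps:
w(J, V) = 3 (w(J, V) = 0*J + 3 = 0 + 3 = 3)
w(104, -30)*(-5) = 3*(-5) = -15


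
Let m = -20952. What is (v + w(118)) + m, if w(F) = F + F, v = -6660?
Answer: -27376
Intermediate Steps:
w(F) = 2*F
(v + w(118)) + m = (-6660 + 2*118) - 20952 = (-6660 + 236) - 20952 = -6424 - 20952 = -27376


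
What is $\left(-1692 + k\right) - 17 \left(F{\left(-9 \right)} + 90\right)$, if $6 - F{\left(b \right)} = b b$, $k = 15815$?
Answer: $13868$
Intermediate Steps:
$F{\left(b \right)} = 6 - b^{2}$ ($F{\left(b \right)} = 6 - b b = 6 - b^{2}$)
$\left(-1692 + k\right) - 17 \left(F{\left(-9 \right)} + 90\right) = \left(-1692 + 15815\right) - 17 \left(\left(6 - \left(-9\right)^{2}\right) + 90\right) = 14123 - 17 \left(\left(6 - 81\right) + 90\right) = 14123 - 17 \left(-75 + 90\right) = 14123 - 255 = 13868$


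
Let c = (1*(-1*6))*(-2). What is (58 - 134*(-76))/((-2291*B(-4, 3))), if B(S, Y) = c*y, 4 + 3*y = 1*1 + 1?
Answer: 5121/9164 ≈ 0.55882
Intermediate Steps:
c = 12 (c = (1*(-6))*(-2) = -6*(-2) = 12)
y = -⅔ (y = -4/3 + (1*1 + 1)/3 = -4/3 + (1 + 1)/3 = -4/3 + (⅓)*2 = -4/3 + ⅔ = -⅔ ≈ -0.66667)
B(S, Y) = -8 (B(S, Y) = 12*(-⅔) = -8)
(58 - 134*(-76))/((-2291*B(-4, 3))) = (58 - 134*(-76))/((-2291*(-8))) = (58 + 10184)/18328 = 10242*(1/18328) = 5121/9164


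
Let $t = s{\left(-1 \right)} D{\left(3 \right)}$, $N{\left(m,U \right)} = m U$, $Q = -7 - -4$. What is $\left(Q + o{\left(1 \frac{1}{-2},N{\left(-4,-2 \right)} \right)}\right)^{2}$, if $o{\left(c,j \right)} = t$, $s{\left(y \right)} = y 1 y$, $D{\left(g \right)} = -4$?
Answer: $49$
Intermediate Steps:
$s{\left(y \right)} = y^{2}$ ($s{\left(y \right)} = y y = y^{2}$)
$Q = -3$ ($Q = -7 + 4 = -3$)
$N{\left(m,U \right)} = U m$
$t = -4$ ($t = \left(-1\right)^{2} \left(-4\right) = 1 \left(-4\right) = -4$)
$o{\left(c,j \right)} = -4$
$\left(Q + o{\left(1 \frac{1}{-2},N{\left(-4,-2 \right)} \right)}\right)^{2} = \left(-3 - 4\right)^{2} = \left(-7\right)^{2} = 49$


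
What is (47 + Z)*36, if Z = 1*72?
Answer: 4284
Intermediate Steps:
Z = 72
(47 + Z)*36 = (47 + 72)*36 = 119*36 = 4284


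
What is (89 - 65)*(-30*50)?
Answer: -36000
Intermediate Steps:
(89 - 65)*(-30*50) = 24*(-1500) = -36000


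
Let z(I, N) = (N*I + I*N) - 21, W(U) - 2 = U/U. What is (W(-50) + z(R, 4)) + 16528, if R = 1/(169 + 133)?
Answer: 2493014/151 ≈ 16510.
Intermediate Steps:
W(U) = 3 (W(U) = 2 + U/U = 2 + 1 = 3)
R = 1/302 ≈ 0.0033113
z(I, N) = -21 + 2*I*N (z(I, N) = (I*N + I*N) - 21 = 2*I*N - 21 = -21 + 2*I*N)
(W(-50) + z(R, 4)) + 16528 = (3 + (-21 + 2*(1/302)*4)) + 16528 = (3 + (-21 + 4/151)) + 16528 = (3 - 3167/151) + 16528 = -2714/151 + 16528 = 2493014/151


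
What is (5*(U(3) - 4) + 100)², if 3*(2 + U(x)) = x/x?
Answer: 46225/9 ≈ 5136.1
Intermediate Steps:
U(x) = -5/3 (U(x) = -2 + (x/x)/3 = -2 + (⅓)*1 = -2 + ⅓ = -5/3)
(5*(U(3) - 4) + 100)² = (5*(-5/3 - 4) + 100)² = (5*(-17/3) + 100)² = (-85/3 + 100)² = (215/3)² = 46225/9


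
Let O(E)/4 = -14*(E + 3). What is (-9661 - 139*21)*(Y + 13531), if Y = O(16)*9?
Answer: -49753900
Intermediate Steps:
O(E) = -168 - 56*E (O(E) = 4*(-14*(E + 3)) = 4*(-14*(3 + E)) = 4*(-42 - 14*E) = -168 - 56*E)
Y = -9576 (Y = (-168 - 56*16)*9 = (-168 - 896)*9 = -1064*9 = -9576)
(-9661 - 139*21)*(Y + 13531) = (-9661 - 139*21)*(-9576 + 13531) = (-9661 - 2919)*3955 = -12580*3955 = -49753900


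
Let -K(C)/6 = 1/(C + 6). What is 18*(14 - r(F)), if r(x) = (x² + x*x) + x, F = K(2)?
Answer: 981/4 ≈ 245.25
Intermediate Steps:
K(C) = -6/(6 + C) (K(C) = -6/(C + 6) = -6/(6 + C))
F = -¾ (F = -6/(6 + 2) = -6/8 = -6*⅛ = -¾ ≈ -0.75000)
r(x) = x + 2*x² (r(x) = (x² + x²) + x = 2*x² + x = x + 2*x²)
18*(14 - r(F)) = 18*(14 - (-3)*(1 + 2*(-¾))/4) = 18*(14 - (-3)*(1 - 3/2)/4) = 18*(14 - (-3)*(-1)/(4*2)) = 18*(14 - 1*3/8) = 18*(14 - 3/8) = 18*(109/8) = 981/4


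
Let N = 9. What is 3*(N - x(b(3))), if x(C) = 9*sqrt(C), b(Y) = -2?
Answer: 27 - 27*I*sqrt(2) ≈ 27.0 - 38.184*I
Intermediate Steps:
3*(N - x(b(3))) = 3*(9 - 9*sqrt(-2)) = 3*(9 - 9*I*sqrt(2)) = 27 - 27*I*sqrt(2)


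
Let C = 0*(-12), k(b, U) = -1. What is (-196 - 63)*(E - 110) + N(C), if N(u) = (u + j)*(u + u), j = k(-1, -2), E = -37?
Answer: 38073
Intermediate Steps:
C = 0
j = -1
N(u) = 2*u*(-1 + u) (N(u) = (u - 1)*(u + u) = (-1 + u)*(2*u) = 2*u*(-1 + u))
(-196 - 63)*(E - 110) + N(C) = (-196 - 63)*(-37 - 110) + 2*0*(-1 + 0) = -259*(-147) + 2*0*(-1) = 38073 + 0 = 38073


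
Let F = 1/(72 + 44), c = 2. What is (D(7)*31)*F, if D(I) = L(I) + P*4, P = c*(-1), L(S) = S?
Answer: -31/116 ≈ -0.26724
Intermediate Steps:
F = 1/116 ≈ 0.0086207
P = -2 (P = 2*(-1) = -2)
D(I) = -8 + I (D(I) = I - 2*4 = I - 8 = -8 + I)
(D(7)*31)*F = ((-8 + 7)*31)*(1/116) = -1*31*(1/116) = -31*1/116 = -31/116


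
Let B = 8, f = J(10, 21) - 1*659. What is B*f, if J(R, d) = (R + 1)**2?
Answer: -4304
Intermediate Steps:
J(R, d) = (1 + R)**2
f = -538 (f = (1 + 10)**2 - 1*659 = 11**2 - 659 = 121 - 659 = -538)
B*f = 8*(-538) = -4304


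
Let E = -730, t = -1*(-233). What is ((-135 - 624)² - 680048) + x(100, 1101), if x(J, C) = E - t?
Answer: -104930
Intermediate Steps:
t = 233
x(J, C) = -963 (x(J, C) = -730 - 1*233 = -730 - 233 = -963)
((-135 - 624)² - 680048) + x(100, 1101) = ((-135 - 624)² - 680048) - 963 = ((-759)² - 680048) - 963 = (576081 - 680048) - 963 = -103967 - 963 = -104930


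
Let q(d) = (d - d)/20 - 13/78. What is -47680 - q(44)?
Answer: -286079/6 ≈ -47680.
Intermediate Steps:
q(d) = -1/6 (q(d) = 0*(1/20) - 13*1/78 = 0 - 1/6 = -1/6)
-47680 - q(44) = -47680 - 1*(-1/6) = -47680 + 1/6 = -286079/6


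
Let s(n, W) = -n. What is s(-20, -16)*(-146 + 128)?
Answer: -360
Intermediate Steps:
s(-20, -16)*(-146 + 128) = (-1*(-20))*(-146 + 128) = 20*(-18) = -360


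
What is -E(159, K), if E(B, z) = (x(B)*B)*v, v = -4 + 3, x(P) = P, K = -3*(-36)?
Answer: 25281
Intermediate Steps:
K = 108
v = -1
E(B, z) = -B² (E(B, z) = (B*B)*(-1) = B²*(-1) = -B²)
-E(159, K) = -(-1)*159² = -(-1)*25281 = -1*(-25281) = 25281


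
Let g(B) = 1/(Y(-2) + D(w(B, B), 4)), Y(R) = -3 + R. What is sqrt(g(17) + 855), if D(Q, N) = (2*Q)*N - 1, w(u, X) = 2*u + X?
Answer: sqrt(138171822)/402 ≈ 29.240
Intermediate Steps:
w(u, X) = X + 2*u
D(Q, N) = -1 + 2*N*Q (D(Q, N) = 2*N*Q - 1 = -1 + 2*N*Q)
g(B) = 1/(-6 + 24*B) (g(B) = 1/((-3 - 2) + (-1 + 2*4*(B + 2*B))) = 1/(-5 + (-1 + 2*4*(3*B))) = 1/(-5 + (-1 + 24*B)) = 1/(-6 + 24*B))
sqrt(g(17) + 855) = sqrt(1/(6*(-1 + 4*17)) + 855) = sqrt(1/(6*(-1 + 68)) + 855) = sqrt((1/6)/67 + 855) = sqrt((1/6)*(1/67) + 855) = sqrt(1/402 + 855) = sqrt(343711/402) = sqrt(138171822)/402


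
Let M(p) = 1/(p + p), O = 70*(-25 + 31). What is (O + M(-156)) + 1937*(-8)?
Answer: -4703713/312 ≈ -15076.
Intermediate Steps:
O = 420 (O = 70*6 = 420)
M(p) = 1/(2*p)
(O + M(-156)) + 1937*(-8) = (420 + (½)/(-156)) + 1937*(-8) = (420 + (½)*(-1/156)) - 15496 = (420 - 1/312) - 15496 = 131039/312 - 15496 = -4703713/312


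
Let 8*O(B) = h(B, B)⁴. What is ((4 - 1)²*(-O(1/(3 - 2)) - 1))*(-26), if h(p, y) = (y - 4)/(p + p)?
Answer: 24453/64 ≈ 382.08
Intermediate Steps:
h(p, y) = (-4 + y)/(2*p) (h(p, y) = (-4 + y)/((2*p)) = (-4 + y)*(1/(2*p)) = (-4 + y)/(2*p))
O(B) = (-4 + B)⁴/(128*B⁴) (O(B) = ((-4 + B)/(2*B))⁴/8 = ((-4 + B)⁴/(16*B⁴))/8 = (-4 + B)⁴/(128*B⁴))
((4 - 1)²*(-O(1/(3 - 2)) - 1))*(-26) = ((4 - 1)²*(-(-4 + 1/(3 - 2))⁴/(128*(1/(3 - 2))⁴) - 1))*(-26) = (3²*(-(-4 + 1/1)⁴/(128*(1/1)⁴) - 1))*(-26) = (9*(-(-4 + 1)⁴/(128*1⁴) - 1))*(-26) = (9*(-(-3)⁴/128 - 1))*(-26) = (9*(-81/128 - 1))*(-26) = (9*(-209/128))*(-26) = -1881/128*(-26) = 24453/64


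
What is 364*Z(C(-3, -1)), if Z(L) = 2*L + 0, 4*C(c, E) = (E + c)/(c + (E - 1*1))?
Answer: 728/5 ≈ 145.60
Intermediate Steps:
C(c, E) = (E + c)/(4*(-1 + E + c)) (C(c, E) = ((E + c)/(c + (E - 1*1)))/4 = ((E + c)/(c + (E - 1)))/4 = ((E + c)/(c + (-1 + E)))/4 = ((E + c)/(-1 + E + c))/4 = (E + c)/(4*(-1 + E + c)))
Z(L) = 2*L
364*Z(C(-3, -1)) = 364*(2*((-1 - 3)/(4*(-1 - 1 - 3)))) = 364*(2*((1/4)*(-4)/(-5))) = 364*(2*((1/4)*(-1/5)*(-4))) = 364*(2*(1/5)) = 364*(2/5) = 728/5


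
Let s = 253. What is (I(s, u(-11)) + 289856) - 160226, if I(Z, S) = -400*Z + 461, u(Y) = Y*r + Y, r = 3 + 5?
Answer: 28891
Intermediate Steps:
r = 8
u(Y) = 9*Y (u(Y) = Y*8 + Y = 8*Y + Y = 9*Y)
I(Z, S) = 461 - 400*Z
(I(s, u(-11)) + 289856) - 160226 = ((461 - 400*253) + 289856) - 160226 = ((461 - 101200) + 289856) - 160226 = (-100739 + 289856) - 160226 = 189117 - 160226 = 28891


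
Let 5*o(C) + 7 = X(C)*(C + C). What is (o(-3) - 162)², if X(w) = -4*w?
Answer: 790321/25 ≈ 31613.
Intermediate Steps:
o(C) = -7/5 - 8*C²/5 (o(C) = -7/5 + ((-4*C)*(C + C))/5 = -7/5 + ((-4*C)*(2*C))/5 = -7/5 + (-8*C²)/5 = -7/5 - 8*C²/5)
(o(-3) - 162)² = ((-7/5 - 8/5*(-3)²) - 162)² = ((-7/5 - 8/5*9) - 162)² = ((-7/5 - 72/5) - 162)² = (-79/5 - 162)² = (-889/5)² = 790321/25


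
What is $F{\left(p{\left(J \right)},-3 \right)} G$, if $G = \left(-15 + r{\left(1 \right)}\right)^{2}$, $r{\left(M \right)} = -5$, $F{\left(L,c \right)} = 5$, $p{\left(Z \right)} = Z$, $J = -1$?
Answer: $2000$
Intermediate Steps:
$G = 400$ ($G = \left(-15 - 5\right)^{2} = \left(-20\right)^{2} = 400$)
$F{\left(p{\left(J \right)},-3 \right)} G = 5 \cdot 400 = 2000$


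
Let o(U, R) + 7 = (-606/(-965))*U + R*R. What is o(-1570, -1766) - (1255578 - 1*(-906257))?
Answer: 184494118/193 ≈ 9.5593e+5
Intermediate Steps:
o(U, R) = -7 + R² + 606*U/965 (o(U, R) = -7 + ((-606/(-965))*U + R*R) = -7 + ((-606*(-1/965))*U + R²) = -7 + (606*U/965 + R²) = -7 + (R² + 606*U/965) = -7 + R² + 606*U/965)
o(-1570, -1766) - (1255578 - 1*(-906257)) = (-7 + (-1766)² + (606/965)*(-1570)) - (1255578 - 1*(-906257)) = (-7 + 3118756 - 190284/193) - (1255578 + 906257) = 601728273/193 - 1*2161835 = 601728273/193 - 2161835 = 184494118/193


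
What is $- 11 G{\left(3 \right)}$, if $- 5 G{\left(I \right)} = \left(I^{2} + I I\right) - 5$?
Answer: $\frac{143}{5} \approx 28.6$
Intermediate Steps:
$G{\left(I \right)} = 1 - \frac{2 I^{2}}{5}$ ($G{\left(I \right)} = - \frac{\left(I^{2} + I I\right) - 5}{5} = - \frac{\left(I^{2} + I^{2}\right) - 5}{5} = - \frac{2 I^{2} - 5}{5} = - \frac{-5 + 2 I^{2}}{5} = 1 - \frac{2 I^{2}}{5}$)
$- 11 G{\left(3 \right)} = - 11 \left(1 - \frac{2 \cdot 3^{2}}{5}\right) = - 11 \left(1 - \frac{18}{5}\right) = \left(-11\right) \left(- \frac{13}{5}\right) = \frac{143}{5}$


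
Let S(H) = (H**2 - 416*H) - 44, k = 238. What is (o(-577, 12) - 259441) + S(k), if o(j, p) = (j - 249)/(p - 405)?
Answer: -118625831/393 ≈ -3.0185e+5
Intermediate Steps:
o(j, p) = (-249 + j)/(-405 + p)
S(H) = -44 + H**2 - 416*H
(o(-577, 12) - 259441) + S(k) = ((-249 - 577)/(-405 + 12) - 259441) + (-44 + 238**2 - 416*238) = (-826/(-393) - 259441) + (-44 + 56644 - 99008) = (-1/393*(-826) - 259441) - 42408 = (826/393 - 259441) - 42408 = -101959487/393 - 42408 = -118625831/393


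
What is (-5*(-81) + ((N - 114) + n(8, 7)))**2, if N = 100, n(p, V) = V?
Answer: 158404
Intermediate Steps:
(-5*(-81) + ((N - 114) + n(8, 7)))**2 = (-5*(-81) + ((100 - 114) + 7))**2 = (405 + (-14 + 7))**2 = (405 - 7)**2 = 398**2 = 158404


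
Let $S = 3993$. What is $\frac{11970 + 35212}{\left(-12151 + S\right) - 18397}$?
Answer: $- \frac{47182}{26555} \approx -1.7768$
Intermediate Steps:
$\frac{11970 + 35212}{\left(-12151 + S\right) - 18397} = \frac{11970 + 35212}{\left(-12151 + 3993\right) - 18397} = \frac{47182}{-8158 - 18397} = \frac{47182}{-26555} = 47182 \left(- \frac{1}{26555}\right) = - \frac{47182}{26555}$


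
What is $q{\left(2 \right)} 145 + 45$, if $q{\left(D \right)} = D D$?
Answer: $625$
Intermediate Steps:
$q{\left(D \right)} = D^{2}$
$q{\left(2 \right)} 145 + 45 = 2^{2} \cdot 145 + 45 = 4 \cdot 145 + 45 = 580 + 45 = 625$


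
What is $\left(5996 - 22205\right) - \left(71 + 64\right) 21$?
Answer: $-19044$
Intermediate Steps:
$\left(5996 - 22205\right) - \left(71 + 64\right) 21 = \left(5996 - 22205\right) - 135 \cdot 21 = -16209 - 2835 = -19044$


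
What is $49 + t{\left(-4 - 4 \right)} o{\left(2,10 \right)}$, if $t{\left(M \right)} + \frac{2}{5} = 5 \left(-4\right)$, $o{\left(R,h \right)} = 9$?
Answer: $- \frac{673}{5} \approx -134.6$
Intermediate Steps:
$t{\left(M \right)} = - \frac{102}{5}$ ($t{\left(M \right)} = - \frac{2}{5} + 5 \left(-4\right) = - \frac{2}{5} - 20 = - \frac{102}{5}$)
$49 + t{\left(-4 - 4 \right)} o{\left(2,10 \right)} = 49 - \frac{918}{5} = - \frac{673}{5}$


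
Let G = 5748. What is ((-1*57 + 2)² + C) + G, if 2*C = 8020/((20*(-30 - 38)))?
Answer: 1192727/136 ≈ 8770.0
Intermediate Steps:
C = -401/136 (C = (8020/((20*(-30 - 38))))/2 = (8020/((20*(-68))))/2 = (8020/(-1360))/2 = (8020*(-1/1360))/2 = (½)*(-401/68) = -401/136 ≈ -2.9485)
((-1*57 + 2)² + C) + G = ((-1*57 + 2)² - 401/136) + 5748 = ((-57 + 2)² - 401/136) + 5748 = ((-55)² - 401/136) + 5748 = (3025 - 401/136) + 5748 = 410999/136 + 5748 = 1192727/136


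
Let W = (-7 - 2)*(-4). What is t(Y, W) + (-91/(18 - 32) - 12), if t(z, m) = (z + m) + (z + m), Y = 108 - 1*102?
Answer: 157/2 ≈ 78.500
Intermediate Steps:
W = 36 (W = -9*(-4) = 36)
Y = 6 (Y = 108 - 102 = 6)
t(z, m) = 2*m + 2*z (t(z, m) = (m + z) + (m + z) = 2*m + 2*z)
t(Y, W) + (-91/(18 - 32) - 12) = (2*36 + 2*6) + (-91/(18 - 32) - 12) = (72 + 12) + (-91/(-14) - 12) = 84 + (-1/14*(-91) - 12) = 84 + (13/2 - 12) = 84 - 11/2 = 157/2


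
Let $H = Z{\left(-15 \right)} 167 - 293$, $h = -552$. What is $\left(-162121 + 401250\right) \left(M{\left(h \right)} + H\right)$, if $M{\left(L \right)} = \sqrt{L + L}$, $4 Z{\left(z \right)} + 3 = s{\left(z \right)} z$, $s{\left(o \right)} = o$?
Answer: $\frac{4292604679}{2} + 956516 i \sqrt{69} \approx 2.1463 \cdot 10^{9} + 7.9454 \cdot 10^{6} i$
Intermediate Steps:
$Z{\left(z \right)} = - \frac{3}{4} + \frac{z^{2}}{4}$ ($Z{\left(z \right)} = - \frac{3}{4} + \frac{z z}{4} = - \frac{3}{4} + \frac{z^{2}}{4}$)
$M{\left(L \right)} = \sqrt{2} \sqrt{L}$ ($M{\left(L \right)} = \sqrt{2 L} = \sqrt{2} \sqrt{L}$)
$H = \frac{17951}{2}$ ($H = \left(- \frac{3}{4} + \frac{\left(-15\right)^{2}}{4}\right) 167 - 293 = \left(- \frac{3}{4} + \frac{1}{4} \cdot 225\right) 167 - 293 = \left(- \frac{3}{4} + \frac{225}{4}\right) 167 - 293 = \frac{111}{2} \cdot 167 - 293 = \frac{18537}{2} - 293 = \frac{17951}{2} \approx 8975.5$)
$\left(-162121 + 401250\right) \left(M{\left(h \right)} + H\right) = \left(-162121 + 401250\right) \left(\sqrt{2} \sqrt{-552} + \frac{17951}{2}\right) = 239129 \left(\sqrt{2} \cdot 2 i \sqrt{138} + \frac{17951}{2}\right) = 239129 \left(4 i \sqrt{69} + \frac{17951}{2}\right) = 239129 \left(\frac{17951}{2} + 4 i \sqrt{69}\right) = \frac{4292604679}{2} + 956516 i \sqrt{69}$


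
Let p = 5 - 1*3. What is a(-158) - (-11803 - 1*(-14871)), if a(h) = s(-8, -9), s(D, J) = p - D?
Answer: -3058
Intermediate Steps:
p = 2 (p = 5 - 3 = 2)
s(D, J) = 2 - D
a(h) = 10 (a(h) = 2 - 1*(-8) = 2 + 8 = 10)
a(-158) - (-11803 - 1*(-14871)) = 10 - (-11803 - 1*(-14871)) = 10 - (-11803 + 14871) = 10 - 1*3068 = 10 - 3068 = -3058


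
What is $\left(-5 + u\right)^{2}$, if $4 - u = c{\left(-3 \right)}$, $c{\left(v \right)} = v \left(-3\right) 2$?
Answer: $361$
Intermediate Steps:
$c{\left(v \right)} = - 6 v$ ($c{\left(v \right)} = - 3 v 2 = - 6 v$)
$u = -14$ ($u = 4 - \left(-6\right) \left(-3\right) = 4 - 18 = -14$)
$\left(-5 + u\right)^{2} = \left(-5 - 14\right)^{2} = \left(-19\right)^{2} = 361$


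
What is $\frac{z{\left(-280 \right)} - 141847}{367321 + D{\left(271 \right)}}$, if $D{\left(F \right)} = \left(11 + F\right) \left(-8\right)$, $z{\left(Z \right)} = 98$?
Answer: $- \frac{141749}{365065} \approx -0.38828$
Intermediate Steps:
$D{\left(F \right)} = -88 - 8 F$
$\frac{z{\left(-280 \right)} - 141847}{367321 + D{\left(271 \right)}} = \frac{98 - 141847}{367321 - 2256} = - \frac{141749}{367321 - 2256} = - \frac{141749}{365065}$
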